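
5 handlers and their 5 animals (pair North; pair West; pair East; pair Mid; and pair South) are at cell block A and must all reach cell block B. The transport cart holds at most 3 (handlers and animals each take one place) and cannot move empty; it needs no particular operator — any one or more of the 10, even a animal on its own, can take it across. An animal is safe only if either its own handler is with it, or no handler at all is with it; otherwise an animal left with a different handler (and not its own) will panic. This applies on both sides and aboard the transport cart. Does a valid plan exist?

Yes

1. animal North and handler North cross → cell block B.
2. handler North crosses ← cell block A.
3. animal East, animal Mid, and animal West cross → cell block B.
4. animal North crosses ← cell block A.
5. handler East, handler Mid, and handler West cross → cell block B.
6. animal West and handler West cross ← cell block A.
7. handler North, handler South, and handler West cross → cell block B.
8. animal East crosses ← cell block A.
9. animal North and animal West cross → cell block B.
10. animal North crosses ← cell block A.
11. animal East, animal North, and animal South cross → cell block B.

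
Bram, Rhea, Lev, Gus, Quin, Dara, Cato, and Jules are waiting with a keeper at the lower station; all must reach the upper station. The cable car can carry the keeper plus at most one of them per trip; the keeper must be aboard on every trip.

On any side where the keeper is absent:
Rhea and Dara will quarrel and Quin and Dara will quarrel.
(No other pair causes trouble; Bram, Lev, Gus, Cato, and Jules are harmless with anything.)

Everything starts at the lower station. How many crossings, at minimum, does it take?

17

Counting alone: the keeper can take at most 1 across per trip to the upper station, so moving all 8 needs at least 8 loaded trips out, with a return between consecutive ones — at least 15 crossings.
The safety rule pushes this higher. Following every safe sequence of crossings, the most of the 8 that can be at the upper station as the cable car arrives there on crossing 15 is 7 — never all 8.
So no plan with fewer than 17 crossings exists, and this one achieves 17:
1. Keeper goes to the upper station with Dara.
2. Keeper goes back to the lower station alone.
3. Keeper goes to the upper station with Bram.
4. Keeper goes back to the lower station alone.
5. Keeper goes to the upper station with Rhea.
6. Keeper goes back to the lower station with Dara.
7. Keeper goes to the upper station with Quin.
8. Keeper goes back to the lower station alone.
9. Keeper goes to the upper station with Lev.
10. Keeper goes back to the lower station alone.
11. Keeper goes to the upper station with Gus.
12. Keeper goes back to the lower station alone.
13. Keeper goes to the upper station with Cato.
14. Keeper goes back to the lower station alone.
15. Keeper goes to the upper station with Jules.
16. Keeper goes back to the lower station alone.
17. Keeper goes to the upper station with Dara.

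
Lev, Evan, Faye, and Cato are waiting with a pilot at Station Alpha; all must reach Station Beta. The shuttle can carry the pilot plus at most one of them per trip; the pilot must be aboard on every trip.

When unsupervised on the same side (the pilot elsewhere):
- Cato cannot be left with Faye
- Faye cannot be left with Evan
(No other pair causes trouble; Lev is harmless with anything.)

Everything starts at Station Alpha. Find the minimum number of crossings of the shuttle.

9

Counting alone: the pilot can take at most 1 across per trip to Station Beta, so moving all 4 needs at least 4 loaded trips out, with a return between consecutive ones — at least 7 crossings.
The safety rule pushes this higher. Following every safe sequence of crossings, the most of the 4 that can be at Station Beta as the shuttle arrives there on crossing 7 is 3 — never all 4.
So no plan with fewer than 9 crossings exists, and this one achieves 9:
1. Pilot goes to Station Beta with Faye.  [Station Alpha: Cato, Evan, Lev | Station Beta: Faye]
2. Pilot goes back to Station Alpha alone.  [Station Alpha: Cato, Evan, Lev | Station Beta: Faye]
3. Pilot goes to Station Beta with Lev.  [Station Alpha: Cato, Evan | Station Beta: Faye, Lev]
4. Pilot goes back to Station Alpha alone.  [Station Alpha: Cato, Evan | Station Beta: Faye, Lev]
5. Pilot goes to Station Beta with Evan.  [Station Alpha: Cato | Station Beta: Evan, Faye, Lev]
6. Pilot goes back to Station Alpha with Faye.  [Station Alpha: Cato, Faye | Station Beta: Evan, Lev]
7. Pilot goes to Station Beta with Cato.  [Station Alpha: Faye | Station Beta: Cato, Evan, Lev]
8. Pilot goes back to Station Alpha alone.  [Station Alpha: Faye | Station Beta: Cato, Evan, Lev]
9. Pilot goes to Station Beta with Faye.  [Station Alpha: — | Station Beta: Cato, Evan, Faye, Lev]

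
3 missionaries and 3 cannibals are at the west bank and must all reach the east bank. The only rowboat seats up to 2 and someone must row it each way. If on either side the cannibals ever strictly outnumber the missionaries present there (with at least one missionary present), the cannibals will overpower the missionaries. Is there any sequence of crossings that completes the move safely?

1. 2 cannibals → the east bank.  (the west bank: 3M 1C; the east bank: 0M 2C)
2. 1 cannibal ← the west bank.  (the west bank: 3M 2C; the east bank: 0M 1C)
3. 2 cannibals → the east bank.  (the west bank: 3M 0C; the east bank: 0M 3C)
4. 1 cannibal ← the west bank.  (the west bank: 3M 1C; the east bank: 0M 2C)
5. 2 missionaries → the east bank.  (the west bank: 1M 1C; the east bank: 2M 2C)
6. 1 missionary and 1 cannibal ← the west bank.  (the west bank: 2M 2C; the east bank: 1M 1C)
7. 2 missionaries → the east bank.  (the west bank: 0M 2C; the east bank: 3M 1C)
8. 1 cannibal ← the west bank.  (the west bank: 0M 3C; the east bank: 3M 0C)
9. 2 cannibals → the east bank.  (the west bank: 0M 1C; the east bank: 3M 2C)
10. 1 cannibal ← the west bank.  (the west bank: 0M 2C; the east bank: 3M 1C)
11. 2 cannibals → the east bank.  (the west bank: 0M 0C; the east bank: 3M 3C)

Yes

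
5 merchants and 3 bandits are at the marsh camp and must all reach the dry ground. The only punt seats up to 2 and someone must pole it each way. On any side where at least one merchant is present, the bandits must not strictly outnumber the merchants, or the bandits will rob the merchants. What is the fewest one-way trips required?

13

Counting alone: each trip to the dry ground takes at most 2 across and each return brings at least 1 back, so after t trips out (and t−1 returns) at most 2t − (t−1) of the 8 are across; that first reaches 8 at t = 7, so at least 13 crossings are needed.
The plan below uses exactly 13 crossings, so it is optimal:
1. 2 bandits → the dry ground.  (the marsh camp: 5M 1B; the dry ground: 0M 2B)
2. 1 bandit ← the marsh camp.  (the marsh camp: 5M 2B; the dry ground: 0M 1B)
3. 2 bandits → the dry ground.  (the marsh camp: 5M 0B; the dry ground: 0M 3B)
4. 1 bandit ← the marsh camp.  (the marsh camp: 5M 1B; the dry ground: 0M 2B)
5. 2 merchants → the dry ground.  (the marsh camp: 3M 1B; the dry ground: 2M 2B)
6. 1 bandit ← the marsh camp.  (the marsh camp: 3M 2B; the dry ground: 2M 1B)
7. 1 merchant and 1 bandit → the dry ground.  (the marsh camp: 2M 1B; the dry ground: 3M 2B)
8. 1 bandit ← the marsh camp.  (the marsh camp: 2M 2B; the dry ground: 3M 1B)
9. 2 bandits → the dry ground.  (the marsh camp: 2M 0B; the dry ground: 3M 3B)
10. 1 bandit ← the marsh camp.  (the marsh camp: 2M 1B; the dry ground: 3M 2B)
11. 1 merchant and 1 bandit → the dry ground.  (the marsh camp: 1M 0B; the dry ground: 4M 3B)
12. 1 bandit ← the marsh camp.  (the marsh camp: 1M 1B; the dry ground: 4M 2B)
13. 1 merchant and 1 bandit → the dry ground.  (the marsh camp: 0M 0B; the dry ground: 5M 3B)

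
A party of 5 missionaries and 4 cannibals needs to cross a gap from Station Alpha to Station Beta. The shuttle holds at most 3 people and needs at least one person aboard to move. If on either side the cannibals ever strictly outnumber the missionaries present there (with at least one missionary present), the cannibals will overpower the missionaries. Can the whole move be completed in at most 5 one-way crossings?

No

Counting alone: each trip to Station Beta takes at most 3 across and each return brings at least 1 back, so after t trips out (and t−1 returns) at most 3t − (t−1) of the 9 are across; that first reaches 9 at t = 4, so at least 7 crossings are needed.
Since 5 < 7, 5 crossings cannot be enough. (The shortest complete plan in fact takes 7:)
1. 3 cannibals → Station Beta.  (Station Alpha: 5M 1C; Station Beta: 0M 3C)
2. 1 cannibal ← Station Alpha.  (Station Alpha: 5M 2C; Station Beta: 0M 2C)
3. 3 missionaries → Station Beta.  (Station Alpha: 2M 2C; Station Beta: 3M 2C)
4. 1 missionary ← Station Alpha.  (Station Alpha: 3M 2C; Station Beta: 2M 2C)
5. 2 missionaries and 1 cannibal → Station Beta.  (Station Alpha: 1M 1C; Station Beta: 4M 3C)
6. 1 missionary ← Station Alpha.  (Station Alpha: 2M 1C; Station Beta: 3M 3C)
7. 2 missionaries and 1 cannibal → Station Beta.  (Station Alpha: 0M 0C; Station Beta: 5M 4C)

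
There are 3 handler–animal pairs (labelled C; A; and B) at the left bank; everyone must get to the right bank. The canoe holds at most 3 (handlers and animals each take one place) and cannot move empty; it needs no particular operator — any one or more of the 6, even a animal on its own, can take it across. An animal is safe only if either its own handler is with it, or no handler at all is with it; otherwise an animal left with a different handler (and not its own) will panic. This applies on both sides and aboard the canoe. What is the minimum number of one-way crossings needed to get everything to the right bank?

5

Counting alone: each trip to the right bank takes at most 3 across and each return brings at least 1 back, so after t trips out (and t−1 returns) at most 3t − (t−1) of the 6 are across; that first reaches 6 at t = 3, so at least 5 crossings are needed.
The plan below uses exactly 5 crossings, so it is optimal:
1. animal C and handler C cross → the right bank.
2. handler C crosses ← the left bank.
3. handler A, handler B, and handler C cross → the right bank.
4. animal C crosses ← the left bank.
5. animal A, animal B, and animal C cross → the right bank.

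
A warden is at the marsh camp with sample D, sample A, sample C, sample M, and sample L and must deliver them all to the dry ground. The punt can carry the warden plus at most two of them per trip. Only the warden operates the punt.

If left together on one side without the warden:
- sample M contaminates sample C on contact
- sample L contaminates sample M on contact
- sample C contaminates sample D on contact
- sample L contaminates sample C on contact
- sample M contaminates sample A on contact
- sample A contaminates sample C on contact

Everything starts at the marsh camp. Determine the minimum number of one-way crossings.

Counting alone: the warden can take at most 2 across per trip to the dry ground, so moving all 5 needs at least 3 loaded trips out, with a return between consecutive ones — at least 5 crossings.
The safety rule pushes this higher. Following every safe sequence of crossings, the most of the 5 that can be at the dry ground as the punt arrives there on crossing 5 is 4 — never all 5.
So no plan with fewer than 7 crossings exists, and this one achieves 7:
1. Warden goes to the dry ground with sample C and sample M.  [the marsh camp: sample A, sample D, sample L | the dry ground: sample C, sample M]
2. Warden goes back to the marsh camp with sample C.  [the marsh camp: sample A, sample C, sample D, sample L | the dry ground: sample M]
3. Warden goes to the dry ground with sample C and sample D.  [the marsh camp: sample A, sample L | the dry ground: sample C, sample D, sample M]
4. Warden goes back to the marsh camp with sample C.  [the marsh camp: sample A, sample C, sample L | the dry ground: sample D, sample M]
5. Warden goes to the dry ground with sample A and sample L.  [the marsh camp: sample C | the dry ground: sample A, sample D, sample L, sample M]
6. Warden goes back to the marsh camp with sample M.  [the marsh camp: sample C, sample M | the dry ground: sample A, sample D, sample L]
7. Warden goes to the dry ground with sample C and sample M.  [the marsh camp: — | the dry ground: sample A, sample C, sample D, sample L, sample M]

7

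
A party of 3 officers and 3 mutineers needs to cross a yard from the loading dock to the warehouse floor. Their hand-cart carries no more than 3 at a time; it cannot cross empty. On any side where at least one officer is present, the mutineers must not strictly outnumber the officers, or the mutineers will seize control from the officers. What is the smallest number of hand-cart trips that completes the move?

5

Counting alone: each trip to the warehouse floor takes at most 3 across and each return brings at least 1 back, so after t trips out (and t−1 returns) at most 3t − (t−1) of the 6 are across; that first reaches 6 at t = 3, so at least 5 crossings are needed.
The plan below uses exactly 5 crossings, so it is optimal:
1. 2 mutineers → the warehouse floor.  (the loading dock: 3O 1M; the warehouse floor: 0O 2M)
2. 1 mutineer ← the loading dock.  (the loading dock: 3O 2M; the warehouse floor: 0O 1M)
3. 3 officers → the warehouse floor.  (the loading dock: 0O 2M; the warehouse floor: 3O 1M)
4. 1 mutineer ← the loading dock.  (the loading dock: 0O 3M; the warehouse floor: 3O 0M)
5. 3 mutineers → the warehouse floor.  (the loading dock: 0O 0M; the warehouse floor: 3O 3M)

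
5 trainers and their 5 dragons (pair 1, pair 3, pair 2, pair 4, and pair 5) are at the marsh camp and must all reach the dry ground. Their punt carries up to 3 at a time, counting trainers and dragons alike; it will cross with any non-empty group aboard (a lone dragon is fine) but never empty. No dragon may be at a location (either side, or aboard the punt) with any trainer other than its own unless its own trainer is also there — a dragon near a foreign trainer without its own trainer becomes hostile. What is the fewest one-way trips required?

11

Counting alone: each trip to the dry ground takes at most 3 across and each return brings at least 1 back, so after t trips out (and t−1 returns) at most 3t − (t−1) of the 10 are across; that first reaches 10 at t = 5, so at least 9 crossings are needed.
The safety rule pushes this higher. Following every safe sequence of crossings, the most of the 10 that can be at the dry ground as the punt arrives there on crossing 9 is 9 — never all 10.
So no plan with fewer than 11 crossings exists, and this one achieves 11:
1. dragon 1 and trainer 1 cross → the dry ground.
2. trainer 1 crosses ← the marsh camp.
3. dragon 2, dragon 3, and dragon 4 cross → the dry ground.
4. dragon 1 crosses ← the marsh camp.
5. trainer 2, trainer 3, and trainer 4 cross → the dry ground.
6. dragon 3 and trainer 3 cross ← the marsh camp.
7. trainer 1, trainer 3, and trainer 5 cross → the dry ground.
8. dragon 2 crosses ← the marsh camp.
9. dragon 1 and dragon 3 cross → the dry ground.
10. dragon 1 crosses ← the marsh camp.
11. dragon 1, dragon 2, and dragon 5 cross → the dry ground.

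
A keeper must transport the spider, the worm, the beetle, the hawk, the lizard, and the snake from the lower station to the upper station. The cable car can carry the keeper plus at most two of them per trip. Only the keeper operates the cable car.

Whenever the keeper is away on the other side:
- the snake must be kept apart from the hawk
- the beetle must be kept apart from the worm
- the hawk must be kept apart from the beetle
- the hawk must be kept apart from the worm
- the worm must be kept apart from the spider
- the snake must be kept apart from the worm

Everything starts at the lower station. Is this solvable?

Yes

1. Keeper goes to the upper station with the hawk and the worm.
2. Keeper goes back to the lower station with the worm.
3. Keeper goes to the upper station with the spider and the worm.
4. Keeper goes back to the lower station with the worm.
5. Keeper goes to the upper station with the lizard and the worm.
6. Keeper goes back to the lower station with the worm.
7. Keeper goes to the upper station with the beetle and the snake.
8. Keeper goes back to the lower station with the hawk.
9. Keeper goes to the upper station with the hawk and the worm.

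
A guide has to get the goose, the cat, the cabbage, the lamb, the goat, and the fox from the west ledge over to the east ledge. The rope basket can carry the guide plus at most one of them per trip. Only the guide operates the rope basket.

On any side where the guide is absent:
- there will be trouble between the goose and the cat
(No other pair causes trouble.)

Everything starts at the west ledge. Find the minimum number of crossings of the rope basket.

Counting alone: the guide can take at most 1 across per trip to the east ledge, so moving all 6 needs at least 6 loaded trips out, with a return between consecutive ones — at least 11 crossings.
The plan below uses exactly 11 crossings, so it is optimal:
1. Guide goes to the east ledge with the goose.  [the west ledge: the cabbage, the cat, the fox, the goat, the lamb | the east ledge: the goose]
2. Guide goes back to the west ledge alone.  [the west ledge: the cabbage, the cat, the fox, the goat, the lamb | the east ledge: the goose]
3. Guide goes to the east ledge with the cabbage.  [the west ledge: the cat, the fox, the goat, the lamb | the east ledge: the cabbage, the goose]
4. Guide goes back to the west ledge alone.  [the west ledge: the cat, the fox, the goat, the lamb | the east ledge: the cabbage, the goose]
5. Guide goes to the east ledge with the lamb.  [the west ledge: the cat, the fox, the goat | the east ledge: the cabbage, the goose, the lamb]
6. Guide goes back to the west ledge alone.  [the west ledge: the cat, the fox, the goat | the east ledge: the cabbage, the goose, the lamb]
7. Guide goes to the east ledge with the goat.  [the west ledge: the cat, the fox | the east ledge: the cabbage, the goat, the goose, the lamb]
8. Guide goes back to the west ledge alone.  [the west ledge: the cat, the fox | the east ledge: the cabbage, the goat, the goose, the lamb]
9. Guide goes to the east ledge with the fox.  [the west ledge: the cat | the east ledge: the cabbage, the fox, the goat, the goose, the lamb]
10. Guide goes back to the west ledge alone.  [the west ledge: the cat | the east ledge: the cabbage, the fox, the goat, the goose, the lamb]
11. Guide goes to the east ledge with the cat.  [the west ledge: — | the east ledge: the cabbage, the cat, the fox, the goat, the goose, the lamb]

11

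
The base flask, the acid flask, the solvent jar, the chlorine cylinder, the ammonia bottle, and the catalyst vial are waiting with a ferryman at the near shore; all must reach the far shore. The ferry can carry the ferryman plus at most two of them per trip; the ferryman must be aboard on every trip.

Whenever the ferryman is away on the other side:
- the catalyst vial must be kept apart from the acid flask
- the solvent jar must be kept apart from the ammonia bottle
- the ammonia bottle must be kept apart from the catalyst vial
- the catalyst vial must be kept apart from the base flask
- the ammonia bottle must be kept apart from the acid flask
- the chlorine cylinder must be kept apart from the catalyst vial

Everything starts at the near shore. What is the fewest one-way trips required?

Counting alone: the ferryman can take at most 2 across per trip to the far shore, so moving all 6 needs at least 3 loaded trips out, with a return between consecutive ones — at least 5 crossings.
The safety rule pushes this higher. Following every safe sequence of crossings, the most of the 6 that can be at the far shore as the ferry arrives there on crossings 5, 7 is 4, 5 respectively — never all 6.
So no plan with fewer than 9 crossings exists, and this one achieves 9:
1. Ferryman goes to the far shore with the ammonia bottle and the catalyst vial.
2. Ferryman goes back to the near shore with the ammonia bottle.
3. Ferryman goes to the far shore with the ammonia bottle and the base flask.
4. Ferryman goes back to the near shore with the catalyst vial.
5. Ferryman goes to the far shore with the acid flask and the chlorine cylinder.
6. Ferryman goes back to the near shore with the acid flask.
7. Ferryman goes to the far shore with the acid flask and the solvent jar.
8. Ferryman goes back to the near shore with the ammonia bottle.
9. Ferryman goes to the far shore with the ammonia bottle and the catalyst vial.

9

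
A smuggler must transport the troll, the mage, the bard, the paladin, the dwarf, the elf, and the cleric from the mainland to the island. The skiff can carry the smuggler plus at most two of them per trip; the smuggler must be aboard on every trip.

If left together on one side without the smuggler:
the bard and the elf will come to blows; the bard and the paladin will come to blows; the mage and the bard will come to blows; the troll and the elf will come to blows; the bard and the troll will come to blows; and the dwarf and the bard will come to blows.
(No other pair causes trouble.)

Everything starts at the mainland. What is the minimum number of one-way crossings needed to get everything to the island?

Counting alone: the smuggler can take at most 2 across per trip to the island, so moving all 7 needs at least 4 loaded trips out, with a return between consecutive ones — at least 7 crossings.
The safety rule pushes this higher. Following every safe sequence of crossings, the most of the 7 that can be at the island as the skiff arrives there on crossings 7, 9 is 5, 6 respectively — never all 7.
So no plan with fewer than 11 crossings exists, and this one achieves 11:
1. Smuggler goes to the island with the bard and the troll.
2. Smuggler goes back to the mainland with the troll.
3. Smuggler goes to the island with the mage and the troll.
4. Smuggler goes back to the mainland with the bard.
5. Smuggler goes to the island with the bard and the paladin.
6. Smuggler goes back to the mainland with the bard.
7. Smuggler goes to the island with the bard and the dwarf.
8. Smuggler goes back to the mainland with the bard.
9. Smuggler goes to the island with the bard and the cleric.
10. Smuggler goes back to the mainland with the bard.
11. Smuggler goes to the island with the bard and the elf.

11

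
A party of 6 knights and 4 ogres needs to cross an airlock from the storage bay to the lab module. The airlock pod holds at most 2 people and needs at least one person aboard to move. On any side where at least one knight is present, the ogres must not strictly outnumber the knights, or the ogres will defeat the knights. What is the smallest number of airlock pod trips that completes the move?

17

Counting alone: each trip to the lab module takes at most 2 across and each return brings at least 1 back, so after t trips out (and t−1 returns) at most 2t − (t−1) of the 10 are across; that first reaches 10 at t = 9, so at least 17 crossings are needed.
The plan below uses exactly 17 crossings, so it is optimal:
1. 2 ogres → the lab module.  (the storage bay: 6K 2O; the lab module: 0K 2O)
2. 1 ogre ← the storage bay.  (the storage bay: 6K 3O; the lab module: 0K 1O)
3. 2 ogres → the lab module.  (the storage bay: 6K 1O; the lab module: 0K 3O)
4. 1 ogre ← the storage bay.  (the storage bay: 6K 2O; the lab module: 0K 2O)
5. 2 knights → the lab module.  (the storage bay: 4K 2O; the lab module: 2K 2O)
6. 1 ogre ← the storage bay.  (the storage bay: 4K 3O; the lab module: 2K 1O)
7. 1 knight and 1 ogre → the lab module.  (the storage bay: 3K 2O; the lab module: 3K 2O)
8. 1 ogre ← the storage bay.  (the storage bay: 3K 3O; the lab module: 3K 1O)
9. 2 ogres → the lab module.  (the storage bay: 3K 1O; the lab module: 3K 3O)
10. 1 ogre ← the storage bay.  (the storage bay: 3K 2O; the lab module: 3K 2O)
11. 1 knight and 1 ogre → the lab module.  (the storage bay: 2K 1O; the lab module: 4K 3O)
12. 1 ogre ← the storage bay.  (the storage bay: 2K 2O; the lab module: 4K 2O)
13. 2 ogres → the lab module.  (the storage bay: 2K 0O; the lab module: 4K 4O)
14. 1 ogre ← the storage bay.  (the storage bay: 2K 1O; the lab module: 4K 3O)
15. 1 knight and 1 ogre → the lab module.  (the storage bay: 1K 0O; the lab module: 5K 4O)
16. 1 ogre ← the storage bay.  (the storage bay: 1K 1O; the lab module: 5K 3O)
17. 1 knight and 1 ogre → the lab module.  (the storage bay: 0K 0O; the lab module: 6K 4O)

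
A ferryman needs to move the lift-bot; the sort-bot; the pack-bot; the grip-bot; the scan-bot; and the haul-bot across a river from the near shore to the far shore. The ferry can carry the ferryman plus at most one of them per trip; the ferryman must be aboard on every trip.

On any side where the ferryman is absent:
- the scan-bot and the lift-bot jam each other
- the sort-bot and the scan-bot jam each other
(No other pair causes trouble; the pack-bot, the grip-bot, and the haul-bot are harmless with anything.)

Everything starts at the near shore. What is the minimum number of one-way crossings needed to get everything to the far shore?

13

Counting alone: the ferryman can take at most 1 across per trip to the far shore, so moving all 6 needs at least 6 loaded trips out, with a return between consecutive ones — at least 11 crossings.
The safety rule pushes this higher. Following every safe sequence of crossings, the most of the 6 that can be at the far shore as the ferry arrives there on crossing 11 is 5 — never all 6.
So no plan with fewer than 13 crossings exists, and this one achieves 13:
1. Ferryman goes to the far shore with the scan-bot.  [the near shore: the grip-bot, the haul-bot, the lift-bot, the pack-bot, the sort-bot | the far shore: the scan-bot]
2. Ferryman goes back to the near shore alone.  [the near shore: the grip-bot, the haul-bot, the lift-bot, the pack-bot, the sort-bot | the far shore: the scan-bot]
3. Ferryman goes to the far shore with the lift-bot.  [the near shore: the grip-bot, the haul-bot, the pack-bot, the sort-bot | the far shore: the lift-bot, the scan-bot]
4. Ferryman goes back to the near shore with the scan-bot.  [the near shore: the grip-bot, the haul-bot, the pack-bot, the scan-bot, the sort-bot | the far shore: the lift-bot]
5. Ferryman goes to the far shore with the sort-bot.  [the near shore: the grip-bot, the haul-bot, the pack-bot, the scan-bot | the far shore: the lift-bot, the sort-bot]
6. Ferryman goes back to the near shore alone.  [the near shore: the grip-bot, the haul-bot, the pack-bot, the scan-bot | the far shore: the lift-bot, the sort-bot]
7. Ferryman goes to the far shore with the pack-bot.  [the near shore: the grip-bot, the haul-bot, the scan-bot | the far shore: the lift-bot, the pack-bot, the sort-bot]
8. Ferryman goes back to the near shore alone.  [the near shore: the grip-bot, the haul-bot, the scan-bot | the far shore: the lift-bot, the pack-bot, the sort-bot]
9. Ferryman goes to the far shore with the grip-bot.  [the near shore: the haul-bot, the scan-bot | the far shore: the grip-bot, the lift-bot, the pack-bot, the sort-bot]
10. Ferryman goes back to the near shore alone.  [the near shore: the haul-bot, the scan-bot | the far shore: the grip-bot, the lift-bot, the pack-bot, the sort-bot]
11. Ferryman goes to the far shore with the haul-bot.  [the near shore: the scan-bot | the far shore: the grip-bot, the haul-bot, the lift-bot, the pack-bot, the sort-bot]
12. Ferryman goes back to the near shore alone.  [the near shore: the scan-bot | the far shore: the grip-bot, the haul-bot, the lift-bot, the pack-bot, the sort-bot]
13. Ferryman goes to the far shore with the scan-bot.  [the near shore: — | the far shore: the grip-bot, the haul-bot, the lift-bot, the pack-bot, the scan-bot, the sort-bot]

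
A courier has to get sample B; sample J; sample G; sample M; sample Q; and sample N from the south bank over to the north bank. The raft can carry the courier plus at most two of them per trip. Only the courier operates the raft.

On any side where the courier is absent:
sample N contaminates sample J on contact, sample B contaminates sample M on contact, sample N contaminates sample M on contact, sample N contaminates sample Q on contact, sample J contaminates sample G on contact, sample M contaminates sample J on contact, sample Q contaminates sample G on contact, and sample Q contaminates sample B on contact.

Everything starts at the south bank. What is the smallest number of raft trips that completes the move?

Whatever the first load, the items left behind include a forbidden pair without the courier. No opening move is safe, so no plan exists.

impossible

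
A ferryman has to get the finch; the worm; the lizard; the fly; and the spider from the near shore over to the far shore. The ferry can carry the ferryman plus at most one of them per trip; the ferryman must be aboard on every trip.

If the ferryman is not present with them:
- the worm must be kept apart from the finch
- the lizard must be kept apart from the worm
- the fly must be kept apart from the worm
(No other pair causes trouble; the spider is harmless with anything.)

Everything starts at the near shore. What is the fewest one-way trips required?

impossible

Following every safe sequence of crossings from the start, the most of the 5 that can be at the far shore as the ferry arrives there on crossings 1, 3, 5 is 1, 2, 3 respectively; the best ever achieved is 3 of 5.
From crossing 7 on, no configuration arises that was not already reachable earlier: only 18 distinct safe configurations (who is on which side, and where the ferry is) can ever be reached, none of them has everyone across, and every continuation just revisits them. So no valid plan exists.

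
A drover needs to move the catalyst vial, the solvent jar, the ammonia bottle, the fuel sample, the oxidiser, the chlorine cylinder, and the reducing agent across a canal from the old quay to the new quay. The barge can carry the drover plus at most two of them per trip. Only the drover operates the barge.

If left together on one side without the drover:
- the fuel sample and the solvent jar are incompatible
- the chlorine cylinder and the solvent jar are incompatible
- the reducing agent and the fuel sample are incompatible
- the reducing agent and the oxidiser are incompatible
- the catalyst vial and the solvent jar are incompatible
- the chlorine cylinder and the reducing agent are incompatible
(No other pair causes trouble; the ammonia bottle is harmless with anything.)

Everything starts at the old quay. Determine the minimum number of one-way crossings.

Counting alone: the drover can take at most 2 across per trip to the new quay, so moving all 7 needs at least 4 loaded trips out, with a return between consecutive ones — at least 7 crossings.
The safety rule pushes this higher. Following every safe sequence of crossings, the most of the 7 that can be at the new quay as the barge arrives there on crossing 7 is 6 — never all 7.
So no plan with fewer than 9 crossings exists, and this one achieves 9:
1. Drover goes to the new quay with the reducing agent and the solvent jar.
2. Drover goes back to the old quay alone.
3. Drover goes to the new quay with the catalyst vial.
4. Drover goes back to the old quay with the solvent jar.
5. Drover goes to the new quay with the chlorine cylinder and the fuel sample.
6. Drover goes back to the old quay with the reducing agent.
7. Drover goes to the new quay with the ammonia bottle and the oxidiser.
8. Drover goes back to the old quay alone.
9. Drover goes to the new quay with the reducing agent and the solvent jar.

9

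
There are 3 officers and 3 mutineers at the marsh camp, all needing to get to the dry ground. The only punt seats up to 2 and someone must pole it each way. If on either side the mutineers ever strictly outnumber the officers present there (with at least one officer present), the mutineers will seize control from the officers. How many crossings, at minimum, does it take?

Counting alone: each trip to the dry ground takes at most 2 across and each return brings at least 1 back, so after t trips out (and t−1 returns) at most 2t − (t−1) of the 6 are across; that first reaches 6 at t = 5, so at least 9 crossings are needed.
The safety rule pushes this higher. Following every safe sequence of crossings, the most of the 6 that can be at the dry ground as the punt arrives there on crossing 9 is 5 — never all 6.
So no plan with fewer than 11 crossings exists, and this one achieves 11:
1. 2 mutineers → the dry ground.  (the marsh camp: 3O 1M; the dry ground: 0O 2M)
2. 1 mutineer ← the marsh camp.  (the marsh camp: 3O 2M; the dry ground: 0O 1M)
3. 2 mutineers → the dry ground.  (the marsh camp: 3O 0M; the dry ground: 0O 3M)
4. 1 mutineer ← the marsh camp.  (the marsh camp: 3O 1M; the dry ground: 0O 2M)
5. 2 officers → the dry ground.  (the marsh camp: 1O 1M; the dry ground: 2O 2M)
6. 1 officer and 1 mutineer ← the marsh camp.  (the marsh camp: 2O 2M; the dry ground: 1O 1M)
7. 2 officers → the dry ground.  (the marsh camp: 0O 2M; the dry ground: 3O 1M)
8. 1 mutineer ← the marsh camp.  (the marsh camp: 0O 3M; the dry ground: 3O 0M)
9. 2 mutineers → the dry ground.  (the marsh camp: 0O 1M; the dry ground: 3O 2M)
10. 1 mutineer ← the marsh camp.  (the marsh camp: 0O 2M; the dry ground: 3O 1M)
11. 2 mutineers → the dry ground.  (the marsh camp: 0O 0M; the dry ground: 3O 3M)

11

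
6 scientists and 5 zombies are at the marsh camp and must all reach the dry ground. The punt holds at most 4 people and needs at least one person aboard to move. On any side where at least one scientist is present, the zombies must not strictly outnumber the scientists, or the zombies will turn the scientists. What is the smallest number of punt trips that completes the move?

7

Counting alone: each trip to the dry ground takes at most 4 across and each return brings at least 1 back, so after t trips out (and t−1 returns) at most 4t − (t−1) of the 11 are across; that first reaches 11 at t = 4, so at least 7 crossings are needed.
The plan below uses exactly 7 crossings, so it is optimal:
1. 2 zombies → the dry ground.  (the marsh camp: 6S 3Z; the dry ground: 0S 2Z)
2. 1 zombie ← the marsh camp.  (the marsh camp: 6S 4Z; the dry ground: 0S 1Z)
3. 4 zombies → the dry ground.  (the marsh camp: 6S 0Z; the dry ground: 0S 5Z)
4. 1 zombie ← the marsh camp.  (the marsh camp: 6S 1Z; the dry ground: 0S 4Z)
5. 4 scientists → the dry ground.  (the marsh camp: 2S 1Z; the dry ground: 4S 4Z)
6. 1 zombie ← the marsh camp.  (the marsh camp: 2S 2Z; the dry ground: 4S 3Z)
7. 2 scientists and 2 zombies → the dry ground.  (the marsh camp: 0S 0Z; the dry ground: 6S 5Z)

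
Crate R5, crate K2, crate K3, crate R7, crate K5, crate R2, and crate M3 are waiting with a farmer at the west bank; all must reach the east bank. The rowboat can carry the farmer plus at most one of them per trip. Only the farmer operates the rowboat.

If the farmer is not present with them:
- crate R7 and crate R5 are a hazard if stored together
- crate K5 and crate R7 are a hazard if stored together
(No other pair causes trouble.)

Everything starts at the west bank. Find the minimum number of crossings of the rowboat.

Counting alone: the farmer can take at most 1 across per trip to the east bank, so moving all 7 needs at least 7 loaded trips out, with a return between consecutive ones — at least 13 crossings.
The safety rule pushes this higher. Following every safe sequence of crossings, the most of the 7 that can be at the east bank as the rowboat arrives there on crossing 13 is 6 — never all 7.
So no plan with fewer than 15 crossings exists, and this one achieves 15:
1. Farmer goes to the east bank with crate R7.  [the west bank: crate K2, crate K3, crate K5, crate M3, crate R2, crate R5 | the east bank: crate R7]
2. Farmer goes back to the west bank alone.  [the west bank: crate K2, crate K3, crate K5, crate M3, crate R2, crate R5 | the east bank: crate R7]
3. Farmer goes to the east bank with crate R5.  [the west bank: crate K2, crate K3, crate K5, crate M3, crate R2 | the east bank: crate R5, crate R7]
4. Farmer goes back to the west bank with crate R7.  [the west bank: crate K2, crate K3, crate K5, crate M3, crate R2, crate R7 | the east bank: crate R5]
5. Farmer goes to the east bank with crate K5.  [the west bank: crate K2, crate K3, crate M3, crate R2, crate R7 | the east bank: crate K5, crate R5]
6. Farmer goes back to the west bank alone.  [the west bank: crate K2, crate K3, crate M3, crate R2, crate R7 | the east bank: crate K5, crate R5]
7. Farmer goes to the east bank with crate K2.  [the west bank: crate K3, crate M3, crate R2, crate R7 | the east bank: crate K2, crate K5, crate R5]
8. Farmer goes back to the west bank alone.  [the west bank: crate K3, crate M3, crate R2, crate R7 | the east bank: crate K2, crate K5, crate R5]
9. Farmer goes to the east bank with crate K3.  [the west bank: crate M3, crate R2, crate R7 | the east bank: crate K2, crate K3, crate K5, crate R5]
10. Farmer goes back to the west bank alone.  [the west bank: crate M3, crate R2, crate R7 | the east bank: crate K2, crate K3, crate K5, crate R5]
11. Farmer goes to the east bank with crate R2.  [the west bank: crate M3, crate R7 | the east bank: crate K2, crate K3, crate K5, crate R2, crate R5]
12. Farmer goes back to the west bank alone.  [the west bank: crate M3, crate R7 | the east bank: crate K2, crate K3, crate K5, crate R2, crate R5]
13. Farmer goes to the east bank with crate M3.  [the west bank: crate R7 | the east bank: crate K2, crate K3, crate K5, crate M3, crate R2, crate R5]
14. Farmer goes back to the west bank alone.  [the west bank: crate R7 | the east bank: crate K2, crate K3, crate K5, crate M3, crate R2, crate R5]
15. Farmer goes to the east bank with crate R7.  [the west bank: — | the east bank: crate K2, crate K3, crate K5, crate M3, crate R2, crate R5, crate R7]

15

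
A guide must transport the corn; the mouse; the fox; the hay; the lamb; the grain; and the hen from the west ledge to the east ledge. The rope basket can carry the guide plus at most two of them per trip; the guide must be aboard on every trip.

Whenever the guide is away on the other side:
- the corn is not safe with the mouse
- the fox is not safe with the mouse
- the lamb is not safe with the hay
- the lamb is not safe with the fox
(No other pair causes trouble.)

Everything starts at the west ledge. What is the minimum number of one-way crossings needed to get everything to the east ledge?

Counting alone: the guide can take at most 2 across per trip to the east ledge, so moving all 7 needs at least 4 loaded trips out, with a return between consecutive ones — at least 7 crossings.
The safety rule pushes this higher. Following every safe sequence of crossings, the most of the 7 that can be at the east ledge as the rope basket arrives there on crossing 7 is 6 — never all 7.
So no plan with fewer than 9 crossings exists, and this one achieves 9:
1. Guide goes to the east ledge with the lamb and the mouse.  [the west ledge: the corn, the fox, the grain, the hay, the hen | the east ledge: the lamb, the mouse]
2. Guide goes back to the west ledge alone.  [the west ledge: the corn, the fox, the grain, the hay, the hen | the east ledge: the lamb, the mouse]
3. Guide goes to the east ledge with the corn.  [the west ledge: the fox, the grain, the hay, the hen | the east ledge: the corn, the lamb, the mouse]
4. Guide goes back to the west ledge with the mouse.  [the west ledge: the fox, the grain, the hay, the hen, the mouse | the east ledge: the corn, the lamb]
5. Guide goes to the east ledge with the fox and the hay.  [the west ledge: the grain, the hen, the mouse | the east ledge: the corn, the fox, the hay, the lamb]
6. Guide goes back to the west ledge with the lamb.  [the west ledge: the grain, the hen, the lamb, the mouse | the east ledge: the corn, the fox, the hay]
7. Guide goes to the east ledge with the grain and the hen.  [the west ledge: the lamb, the mouse | the east ledge: the corn, the fox, the grain, the hay, the hen]
8. Guide goes back to the west ledge alone.  [the west ledge: the lamb, the mouse | the east ledge: the corn, the fox, the grain, the hay, the hen]
9. Guide goes to the east ledge with the lamb and the mouse.  [the west ledge: — | the east ledge: the corn, the fox, the grain, the hay, the hen, the lamb, the mouse]

9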